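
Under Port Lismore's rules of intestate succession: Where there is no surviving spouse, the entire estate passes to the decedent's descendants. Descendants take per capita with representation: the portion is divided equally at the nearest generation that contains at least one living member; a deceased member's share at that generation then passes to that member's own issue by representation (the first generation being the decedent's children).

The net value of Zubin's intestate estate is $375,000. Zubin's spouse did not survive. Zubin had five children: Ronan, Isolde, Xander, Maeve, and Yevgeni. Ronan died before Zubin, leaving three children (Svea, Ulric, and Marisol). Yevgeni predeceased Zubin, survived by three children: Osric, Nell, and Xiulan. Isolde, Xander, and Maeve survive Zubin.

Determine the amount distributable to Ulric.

The entire $375,000 passes to the descendants.
That amount ($375,000) is divided into 5 shares of $75,000: Isolde, Xander, and Maeve each take $75,000; Ronan's $75,000 share passes to Ronan's issue; Yevgeni's $75,000 share passes to Yevgeni's issue.
Ronan's share ($75,000) is divided into 3 shares of $25,000: Svea, Ulric, and Marisol each take $25,000.
Yevgeni's share ($75,000) is divided into 3 shares of $25,000: Osric, Nell, and Xiulan each take $25,000.

Ulric receives $25,000.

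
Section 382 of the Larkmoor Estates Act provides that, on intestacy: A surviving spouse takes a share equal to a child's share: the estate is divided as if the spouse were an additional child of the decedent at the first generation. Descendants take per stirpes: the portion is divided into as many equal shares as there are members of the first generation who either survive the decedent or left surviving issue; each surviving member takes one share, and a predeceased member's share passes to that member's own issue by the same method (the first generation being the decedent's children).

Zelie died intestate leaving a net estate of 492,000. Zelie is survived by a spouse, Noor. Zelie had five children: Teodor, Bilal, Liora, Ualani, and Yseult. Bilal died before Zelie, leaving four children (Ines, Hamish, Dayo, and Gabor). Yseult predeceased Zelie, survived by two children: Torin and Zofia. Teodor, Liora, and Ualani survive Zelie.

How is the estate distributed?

Noor: 82,000; Teodor: 82,000; Ines: 20,500; Hamish: 20,500; Dayo: 20,500; Gabor: 20,500; Liora: 82,000; Ualani: 82,000; Torin: 41,000; Zofia: 41,000

The spouse counts as an additional share at the children's level, so there are 6 primary shares of 82,000. Noor takes one such share (82,000).
The children's combined portion (410,000) is divided into 5 shares of 82,000: Teodor, Liora, and Ualani each take 82,000; Bilal's 82,000 share passes to Bilal's issue; Yseult's 82,000 share passes to Yseult's issue.
Bilal's share (82,000) is divided into 4 shares of 20,500: Ines, Hamish, Dayo, and Gabor each take 20,500.
Yseult's share (82,000) is divided into 2 shares of 41,000: Torin and Zofia each take 41,000.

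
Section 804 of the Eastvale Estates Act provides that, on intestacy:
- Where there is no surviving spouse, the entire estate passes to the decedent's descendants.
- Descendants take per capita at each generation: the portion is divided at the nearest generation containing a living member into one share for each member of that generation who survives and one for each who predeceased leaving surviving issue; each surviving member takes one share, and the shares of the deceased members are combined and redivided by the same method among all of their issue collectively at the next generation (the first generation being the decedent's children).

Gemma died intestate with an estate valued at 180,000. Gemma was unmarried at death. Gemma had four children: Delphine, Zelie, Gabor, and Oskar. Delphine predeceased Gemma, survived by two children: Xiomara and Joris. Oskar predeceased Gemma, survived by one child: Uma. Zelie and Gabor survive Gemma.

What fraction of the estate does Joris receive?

Joris receives 1/6 of the estate.

The entire 180,000 passes to the descendants.
That amount (180,000) is divided at the children's generation into 4 shares of 45,000. Zelie and Gabor each take 45,000. The 2 shares of the deceased (Delphine and Oskar) are combined into a pool of 90,000.
That pool (90,000) is divided at the grandchildren's generation equally among Xiomara, Joris, and Uma: 30,000 each.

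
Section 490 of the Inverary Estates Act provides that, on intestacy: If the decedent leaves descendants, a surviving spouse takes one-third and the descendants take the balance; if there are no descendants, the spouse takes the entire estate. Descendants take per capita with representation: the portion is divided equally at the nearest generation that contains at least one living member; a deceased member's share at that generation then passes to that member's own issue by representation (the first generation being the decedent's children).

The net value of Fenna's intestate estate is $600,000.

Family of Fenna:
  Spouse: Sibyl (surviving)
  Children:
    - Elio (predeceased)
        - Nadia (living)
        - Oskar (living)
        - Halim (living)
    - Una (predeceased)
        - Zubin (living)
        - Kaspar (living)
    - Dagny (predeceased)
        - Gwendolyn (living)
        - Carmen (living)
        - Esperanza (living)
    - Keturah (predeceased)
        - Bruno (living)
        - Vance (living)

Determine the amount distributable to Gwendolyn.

Sibyl takes one-third of $600,000 = $200,000. The remaining $400,000 passes to the descendants.
No child survives, so the initial division is made at the grandchildren's generation.
The descendants' portion ($400,000) is divided into 10 shares of $40,000: Nadia, Oskar, Halim, Zubin, Kaspar, Gwendolyn, Carmen, Esperanza, Bruno, and Vance each take $40,000.

Gwendolyn receives $40,000.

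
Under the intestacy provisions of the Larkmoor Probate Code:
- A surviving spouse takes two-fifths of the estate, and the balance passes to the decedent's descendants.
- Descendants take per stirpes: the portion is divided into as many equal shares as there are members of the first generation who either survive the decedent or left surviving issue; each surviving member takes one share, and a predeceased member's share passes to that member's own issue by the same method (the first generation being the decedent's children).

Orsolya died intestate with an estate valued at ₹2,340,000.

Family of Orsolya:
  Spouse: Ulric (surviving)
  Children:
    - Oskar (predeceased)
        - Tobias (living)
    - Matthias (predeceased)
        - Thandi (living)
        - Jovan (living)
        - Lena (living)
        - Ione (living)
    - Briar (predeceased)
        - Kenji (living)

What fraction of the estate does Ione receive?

Ione receives 1/20 of the estate.

Ulric takes two-fifths of ₹2,340,000 = ₹936,000. The remaining ₹1,404,000 passes to the descendants.
The descendants' portion (₹1,404,000) is divided into 3 shares of ₹468,000: Oskar's ₹468,000 share passes to Oskar's issue; Matthias's ₹468,000 share passes to Matthias's issue; Briar's ₹468,000 share passes to Briar's issue.
Oskar's share (₹468,000) passes entirely to Tobias.
Matthias's share (₹468,000) is divided into 4 shares of ₹117,000: Thandi, Jovan, Lena, and Ione each take ₹117,000.
Briar's share (₹468,000) passes entirely to Kenji.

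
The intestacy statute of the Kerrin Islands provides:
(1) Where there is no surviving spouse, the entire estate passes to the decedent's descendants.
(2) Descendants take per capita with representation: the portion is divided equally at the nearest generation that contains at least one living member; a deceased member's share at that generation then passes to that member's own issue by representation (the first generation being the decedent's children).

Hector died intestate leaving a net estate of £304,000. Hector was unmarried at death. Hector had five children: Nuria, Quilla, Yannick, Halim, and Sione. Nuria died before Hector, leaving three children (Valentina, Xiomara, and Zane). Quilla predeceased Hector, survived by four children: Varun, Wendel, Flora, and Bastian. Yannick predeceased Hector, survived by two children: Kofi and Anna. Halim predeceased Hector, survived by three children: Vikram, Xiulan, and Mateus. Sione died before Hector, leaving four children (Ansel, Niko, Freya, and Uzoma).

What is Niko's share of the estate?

The entire £304,000 passes to the descendants.
No child survives, so the initial division is made at the grandchildren's generation.
That amount (£304,000) is divided into 16 shares of £19,000: Valentina, Xiomara, Zane, Varun, Wendel, Flora, Bastian, Kofi, Anna, Vikram, Xiulan, Mateus, Ansel, Niko, Freya, and Uzoma each take £19,000.

Niko receives £19,000.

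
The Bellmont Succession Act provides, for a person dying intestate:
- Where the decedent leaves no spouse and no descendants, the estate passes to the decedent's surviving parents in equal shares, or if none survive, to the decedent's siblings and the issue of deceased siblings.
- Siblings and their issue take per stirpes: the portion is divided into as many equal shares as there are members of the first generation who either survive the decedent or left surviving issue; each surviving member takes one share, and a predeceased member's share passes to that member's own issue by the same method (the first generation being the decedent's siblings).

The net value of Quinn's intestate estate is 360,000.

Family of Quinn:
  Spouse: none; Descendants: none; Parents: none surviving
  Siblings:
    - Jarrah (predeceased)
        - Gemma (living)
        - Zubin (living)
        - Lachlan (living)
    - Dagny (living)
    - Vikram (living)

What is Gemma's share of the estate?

The entire 360,000 passes to the siblings and their issue.
That amount (360,000) is divided into 3 shares of 120,000: Dagny and Vikram each take 120,000; Jarrah's 120,000 share passes to Jarrah's issue.
Jarrah's share (120,000) is divided into 3 shares of 40,000: Gemma, Zubin, and Lachlan each take 40,000.

Gemma receives 40,000.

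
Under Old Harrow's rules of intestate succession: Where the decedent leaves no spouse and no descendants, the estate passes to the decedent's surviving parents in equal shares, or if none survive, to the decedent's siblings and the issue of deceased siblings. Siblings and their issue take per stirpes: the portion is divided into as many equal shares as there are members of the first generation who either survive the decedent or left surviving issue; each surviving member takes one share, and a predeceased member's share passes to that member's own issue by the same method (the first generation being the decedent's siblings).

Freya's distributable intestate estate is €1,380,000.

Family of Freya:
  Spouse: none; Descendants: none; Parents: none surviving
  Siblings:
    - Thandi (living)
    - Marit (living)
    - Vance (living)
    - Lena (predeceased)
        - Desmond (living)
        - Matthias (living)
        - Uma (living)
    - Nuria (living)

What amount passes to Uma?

The entire €1,380,000 passes to the siblings and their issue.
That amount (€1,380,000) is divided into 5 shares of €276,000: Thandi, Marit, Vance, and Nuria each take €276,000; Lena's €276,000 share passes to Lena's issue.
Lena's share (€276,000) is divided into 3 shares of €92,000: Desmond, Matthias, and Uma each take €92,000.

Uma receives €92,000.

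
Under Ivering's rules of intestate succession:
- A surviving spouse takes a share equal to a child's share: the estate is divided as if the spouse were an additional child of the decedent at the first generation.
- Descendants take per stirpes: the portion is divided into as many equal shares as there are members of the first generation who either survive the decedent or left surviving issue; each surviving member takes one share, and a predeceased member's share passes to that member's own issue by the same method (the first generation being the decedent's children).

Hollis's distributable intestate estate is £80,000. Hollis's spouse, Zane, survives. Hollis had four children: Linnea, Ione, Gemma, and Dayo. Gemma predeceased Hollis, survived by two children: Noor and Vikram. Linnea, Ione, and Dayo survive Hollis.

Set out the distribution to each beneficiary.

Zane: £16,000; Linnea: £16,000; Ione: £16,000; Noor: £8,000; Vikram: £8,000; Dayo: £16,000

The spouse counts as an additional share at the children's level, so there are 5 primary shares of £16,000. Zane takes one such share (£16,000).
The children's combined portion (£64,000) is divided into 4 shares of £16,000: Linnea, Ione, and Dayo each take £16,000; Gemma's £16,000 share passes to Gemma's issue.
Gemma's share (£16,000) is divided into 2 shares of £8,000: Noor and Vikram each take £8,000.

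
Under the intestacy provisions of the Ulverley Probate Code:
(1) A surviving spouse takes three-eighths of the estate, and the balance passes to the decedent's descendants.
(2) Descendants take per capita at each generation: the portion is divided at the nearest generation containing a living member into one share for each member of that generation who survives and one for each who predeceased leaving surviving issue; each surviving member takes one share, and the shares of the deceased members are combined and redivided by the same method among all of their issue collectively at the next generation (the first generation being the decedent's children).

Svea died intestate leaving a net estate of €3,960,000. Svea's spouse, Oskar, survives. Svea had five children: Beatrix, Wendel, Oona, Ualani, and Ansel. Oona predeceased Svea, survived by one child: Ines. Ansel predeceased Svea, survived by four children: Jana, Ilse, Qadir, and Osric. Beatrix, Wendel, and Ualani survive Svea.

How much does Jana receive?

Jana receives €198,000.

Oskar takes three-eighths of €3,960,000 = €1,485,000. The remaining €2,475,000 passes to the descendants.
The descendants' portion (€2,475,000) is divided at the children's generation into 5 shares of €495,000. Beatrix, Wendel, and Ualani each take €495,000. The 2 shares of the deceased (Oona and Ansel) are combined into a pool of €990,000.
That pool (€990,000) is divided at the grandchildren's generation equally among Ines, Jana, Ilse, Qadir, and Osric: €198,000 each.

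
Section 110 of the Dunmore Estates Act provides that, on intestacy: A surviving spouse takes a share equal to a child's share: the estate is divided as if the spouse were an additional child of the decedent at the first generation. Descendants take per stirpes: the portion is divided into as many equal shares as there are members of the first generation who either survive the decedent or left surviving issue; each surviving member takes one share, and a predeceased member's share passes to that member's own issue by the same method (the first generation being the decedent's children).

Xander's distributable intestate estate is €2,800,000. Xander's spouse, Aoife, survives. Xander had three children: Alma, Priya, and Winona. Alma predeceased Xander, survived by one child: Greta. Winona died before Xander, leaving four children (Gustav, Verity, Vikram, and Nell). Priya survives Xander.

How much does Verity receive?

The spouse counts as an additional share at the children's level, so there are 4 primary shares of €700,000. Aoife takes one such share (€700,000).
The children's combined portion (€2,100,000) is divided into 3 shares of €700,000: Priya takes €700,000; Alma's €700,000 share passes to Alma's issue; Winona's €700,000 share passes to Winona's issue.
Alma's share (€700,000) passes entirely to Greta.
Winona's share (€700,000) is divided into 4 shares of €175,000: Gustav, Verity, Vikram, and Nell each take €175,000.

Verity receives €175,000.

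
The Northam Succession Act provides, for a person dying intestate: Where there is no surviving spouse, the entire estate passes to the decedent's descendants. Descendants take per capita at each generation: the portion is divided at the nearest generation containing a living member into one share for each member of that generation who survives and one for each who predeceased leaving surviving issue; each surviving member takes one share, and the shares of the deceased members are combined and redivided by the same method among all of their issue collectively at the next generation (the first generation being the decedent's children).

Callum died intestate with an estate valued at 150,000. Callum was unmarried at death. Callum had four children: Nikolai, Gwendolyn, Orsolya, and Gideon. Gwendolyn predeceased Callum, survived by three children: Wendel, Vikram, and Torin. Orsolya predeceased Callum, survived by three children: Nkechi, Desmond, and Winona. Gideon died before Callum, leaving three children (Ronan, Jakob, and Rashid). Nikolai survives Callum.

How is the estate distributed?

Nikolai: 37,500; Wendel: 12,500; Vikram: 12,500; Torin: 12,500; Nkechi: 12,500; Desmond: 12,500; Winona: 12,500; Ronan: 12,500; Jakob: 12,500; Rashid: 12,500

The entire 150,000 passes to the descendants.
That amount (150,000) is divided at the children's generation into 4 shares of 37,500. Nikolai takes 37,500. The 3 shares of the deceased (Gwendolyn, Orsolya, and Gideon) are combined into a pool of 112,500.
That pool (112,500) is divided at the grandchildren's generation equally among Wendel, Vikram, Torin, Nkechi, Desmond, Winona, Ronan, Jakob, and Rashid: 12,500 each.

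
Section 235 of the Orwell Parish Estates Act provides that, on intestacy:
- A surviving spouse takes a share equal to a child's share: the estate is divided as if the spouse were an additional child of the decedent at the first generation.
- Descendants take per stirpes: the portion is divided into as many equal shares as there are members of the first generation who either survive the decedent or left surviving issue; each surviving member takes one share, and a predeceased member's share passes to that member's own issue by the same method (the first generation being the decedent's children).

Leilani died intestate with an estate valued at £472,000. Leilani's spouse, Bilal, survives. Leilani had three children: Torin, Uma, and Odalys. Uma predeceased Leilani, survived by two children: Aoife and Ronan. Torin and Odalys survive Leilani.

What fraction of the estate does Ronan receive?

The spouse counts as an additional share at the children's level, so there are 4 primary shares of £118,000. Bilal takes one such share (£118,000).
The children's combined portion (£354,000) is divided into 3 shares of £118,000: Torin and Odalys each take £118,000; Uma's £118,000 share passes to Uma's issue.
Uma's share (£118,000) is divided into 2 shares of £59,000: Aoife and Ronan each take £59,000.

Ronan receives 1/8 of the estate.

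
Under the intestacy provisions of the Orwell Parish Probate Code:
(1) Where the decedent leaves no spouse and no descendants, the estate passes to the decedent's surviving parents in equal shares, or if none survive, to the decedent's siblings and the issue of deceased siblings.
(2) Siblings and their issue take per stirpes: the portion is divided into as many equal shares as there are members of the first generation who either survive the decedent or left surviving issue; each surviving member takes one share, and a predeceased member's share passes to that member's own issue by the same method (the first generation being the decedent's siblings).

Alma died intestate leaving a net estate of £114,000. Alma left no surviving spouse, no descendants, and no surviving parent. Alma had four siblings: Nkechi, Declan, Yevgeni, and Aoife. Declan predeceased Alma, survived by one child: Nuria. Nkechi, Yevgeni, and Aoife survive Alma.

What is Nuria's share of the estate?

The entire £114,000 passes to the siblings and their issue.
That amount (£114,000) is divided into 4 shares of £28,500: Nkechi, Yevgeni, and Aoife each take £28,500; Declan's £28,500 share passes to Declan's issue.
Declan's share (£28,500) passes entirely to Nuria.

Nuria receives £28,500.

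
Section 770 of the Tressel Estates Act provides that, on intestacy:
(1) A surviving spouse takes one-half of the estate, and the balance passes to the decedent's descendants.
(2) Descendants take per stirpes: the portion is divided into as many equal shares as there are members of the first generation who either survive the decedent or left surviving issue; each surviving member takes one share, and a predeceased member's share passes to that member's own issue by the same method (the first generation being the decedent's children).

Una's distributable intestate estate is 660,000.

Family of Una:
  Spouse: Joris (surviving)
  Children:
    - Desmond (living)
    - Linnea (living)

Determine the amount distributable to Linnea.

Joris takes one-half of 660,000 = 330,000. The remaining 330,000 passes to the descendants.
The descendants' portion (330,000) is divided into 2 shares of 165,000: Desmond and Linnea each take 165,000.

Linnea receives 165,000.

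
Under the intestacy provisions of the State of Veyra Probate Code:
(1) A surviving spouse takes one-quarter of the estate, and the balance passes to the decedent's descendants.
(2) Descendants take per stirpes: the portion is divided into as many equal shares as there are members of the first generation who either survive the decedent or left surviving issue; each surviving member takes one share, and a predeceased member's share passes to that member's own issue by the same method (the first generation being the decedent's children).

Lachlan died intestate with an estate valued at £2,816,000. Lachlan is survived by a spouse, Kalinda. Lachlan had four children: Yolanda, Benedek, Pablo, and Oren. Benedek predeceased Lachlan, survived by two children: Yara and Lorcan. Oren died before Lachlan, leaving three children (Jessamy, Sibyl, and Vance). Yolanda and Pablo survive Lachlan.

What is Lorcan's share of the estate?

Kalinda takes one-quarter of £2,816,000 = £704,000. The remaining £2,112,000 passes to the descendants.
The descendants' portion (£2,112,000) is divided into 4 shares of £528,000: Yolanda and Pablo each take £528,000; Benedek's £528,000 share passes to Benedek's issue; Oren's £528,000 share passes to Oren's issue.
Benedek's share (£528,000) is divided into 2 shares of £264,000: Yara and Lorcan each take £264,000.
Oren's share (£528,000) is divided into 3 shares of £176,000: Jessamy, Sibyl, and Vance each take £176,000.

Lorcan receives £264,000.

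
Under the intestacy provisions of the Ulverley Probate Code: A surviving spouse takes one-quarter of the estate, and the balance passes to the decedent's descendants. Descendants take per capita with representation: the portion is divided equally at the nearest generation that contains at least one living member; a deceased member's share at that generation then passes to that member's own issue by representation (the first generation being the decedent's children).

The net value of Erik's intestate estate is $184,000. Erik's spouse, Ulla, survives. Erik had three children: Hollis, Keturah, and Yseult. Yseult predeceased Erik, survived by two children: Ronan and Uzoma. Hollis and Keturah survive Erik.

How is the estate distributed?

Ulla: $46,000; Hollis: $46,000; Keturah: $46,000; Ronan: $23,000; Uzoma: $23,000

Ulla takes one-quarter of $184,000 = $46,000. The remaining $138,000 passes to the descendants.
The descendants' portion ($138,000) is divided into 3 shares of $46,000: Hollis and Keturah each take $46,000; Yseult's $46,000 share passes to Yseult's issue.
Yseult's share ($46,000) is divided into 2 shares of $23,000: Ronan and Uzoma each take $23,000.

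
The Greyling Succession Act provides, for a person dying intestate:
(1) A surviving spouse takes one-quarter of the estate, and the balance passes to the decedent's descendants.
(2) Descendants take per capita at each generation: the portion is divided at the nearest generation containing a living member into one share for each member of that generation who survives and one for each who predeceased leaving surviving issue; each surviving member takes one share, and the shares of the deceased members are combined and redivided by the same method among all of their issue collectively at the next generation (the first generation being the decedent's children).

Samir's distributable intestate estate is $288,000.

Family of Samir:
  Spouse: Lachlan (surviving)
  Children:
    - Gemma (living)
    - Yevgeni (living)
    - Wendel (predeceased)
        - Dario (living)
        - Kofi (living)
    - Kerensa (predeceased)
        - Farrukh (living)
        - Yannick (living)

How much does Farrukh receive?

Lachlan takes one-quarter of $288,000 = $72,000. The remaining $216,000 passes to the descendants.
The descendants' portion ($216,000) is divided at the children's generation into 4 shares of $54,000. Gemma and Yevgeni each take $54,000. The 2 shares of the deceased (Wendel and Kerensa) are combined into a pool of $108,000.
That pool ($108,000) is divided at the grandchildren's generation equally among Dario, Kofi, Farrukh, and Yannick: $27,000 each.

Farrukh receives $27,000.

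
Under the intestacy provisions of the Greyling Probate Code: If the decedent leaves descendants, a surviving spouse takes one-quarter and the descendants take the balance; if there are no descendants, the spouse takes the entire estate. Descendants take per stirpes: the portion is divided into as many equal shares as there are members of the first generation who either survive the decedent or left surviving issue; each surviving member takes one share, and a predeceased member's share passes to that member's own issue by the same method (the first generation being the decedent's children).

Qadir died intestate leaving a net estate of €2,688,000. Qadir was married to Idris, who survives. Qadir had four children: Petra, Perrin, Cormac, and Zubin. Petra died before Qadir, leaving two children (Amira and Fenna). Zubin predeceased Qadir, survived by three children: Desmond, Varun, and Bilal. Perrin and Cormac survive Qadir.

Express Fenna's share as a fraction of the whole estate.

Idris takes one-quarter of €2,688,000 = €672,000. The remaining €2,016,000 passes to the descendants.
The descendants' portion (€2,016,000) is divided into 4 shares of €504,000: Perrin and Cormac each take €504,000; Petra's €504,000 share passes to Petra's issue; Zubin's €504,000 share passes to Zubin's issue.
Petra's share (€504,000) is divided into 2 shares of €252,000: Amira and Fenna each take €252,000.
Zubin's share (€504,000) is divided into 3 shares of €168,000: Desmond, Varun, and Bilal each take €168,000.

Fenna receives 3/32 of the estate.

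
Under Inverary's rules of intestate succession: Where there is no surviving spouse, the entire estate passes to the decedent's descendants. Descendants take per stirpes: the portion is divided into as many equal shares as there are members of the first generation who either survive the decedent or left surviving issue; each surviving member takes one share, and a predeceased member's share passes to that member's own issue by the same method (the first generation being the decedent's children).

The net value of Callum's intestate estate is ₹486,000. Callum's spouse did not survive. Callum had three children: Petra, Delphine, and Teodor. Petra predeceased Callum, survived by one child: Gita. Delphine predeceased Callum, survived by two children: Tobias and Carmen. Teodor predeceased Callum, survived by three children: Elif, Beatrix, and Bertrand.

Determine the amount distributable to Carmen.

The entire ₹486,000 passes to the descendants.
That amount (₹486,000) is divided into 3 shares of ₹162,000: Petra's ₹162,000 share passes to Petra's issue; Delphine's ₹162,000 share passes to Delphine's issue; Teodor's ₹162,000 share passes to Teodor's issue.
Petra's share (₹162,000) passes entirely to Gita.
Delphine's share (₹162,000) is divided into 2 shares of ₹81,000: Tobias and Carmen each take ₹81,000.
Teodor's share (₹162,000) is divided into 3 shares of ₹54,000: Elif, Beatrix, and Bertrand each take ₹54,000.

Carmen receives ₹81,000.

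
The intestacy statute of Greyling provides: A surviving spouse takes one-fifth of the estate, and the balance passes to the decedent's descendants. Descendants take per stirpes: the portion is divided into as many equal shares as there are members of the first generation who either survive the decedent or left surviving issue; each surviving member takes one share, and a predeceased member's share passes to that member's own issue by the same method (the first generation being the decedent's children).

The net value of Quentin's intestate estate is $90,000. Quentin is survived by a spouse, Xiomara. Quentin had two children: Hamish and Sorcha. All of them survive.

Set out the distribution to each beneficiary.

Xiomara: $18,000; Hamish: $36,000; Sorcha: $36,000

Xiomara takes one-fifth of $90,000 = $18,000. The remaining $72,000 passes to the descendants.
The descendants' portion ($72,000) is divided into 2 shares of $36,000: Hamish and Sorcha each take $36,000.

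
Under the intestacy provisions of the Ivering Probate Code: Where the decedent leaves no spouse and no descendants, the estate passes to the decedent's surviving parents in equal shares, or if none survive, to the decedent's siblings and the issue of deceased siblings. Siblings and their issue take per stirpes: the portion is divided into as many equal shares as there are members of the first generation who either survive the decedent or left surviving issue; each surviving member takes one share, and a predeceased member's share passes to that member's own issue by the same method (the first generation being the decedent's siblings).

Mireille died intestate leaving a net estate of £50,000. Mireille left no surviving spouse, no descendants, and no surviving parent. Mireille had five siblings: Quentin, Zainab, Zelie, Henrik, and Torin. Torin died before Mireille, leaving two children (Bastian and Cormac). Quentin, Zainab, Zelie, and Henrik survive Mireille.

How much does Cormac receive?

The entire £50,000 passes to the siblings and their issue.
That amount (£50,000) is divided into 5 shares of £10,000: Quentin, Zainab, Zelie, and Henrik each take £10,000; Torin's £10,000 share passes to Torin's issue.
Torin's share (£10,000) is divided into 2 shares of £5,000: Bastian and Cormac each take £5,000.

Cormac receives £5,000.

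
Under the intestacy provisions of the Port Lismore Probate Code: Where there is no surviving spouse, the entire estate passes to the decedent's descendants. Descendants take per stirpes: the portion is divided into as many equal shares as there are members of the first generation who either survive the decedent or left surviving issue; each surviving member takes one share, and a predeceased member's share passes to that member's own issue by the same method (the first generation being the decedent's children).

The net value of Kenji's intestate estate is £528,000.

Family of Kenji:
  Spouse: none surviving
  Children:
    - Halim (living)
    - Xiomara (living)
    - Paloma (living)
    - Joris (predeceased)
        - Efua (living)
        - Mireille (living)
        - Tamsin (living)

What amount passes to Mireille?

The entire £528,000 passes to the descendants.
That amount (£528,000) is divided into 4 shares of £132,000: Halim, Xiomara, and Paloma each take £132,000; Joris's £132,000 share passes to Joris's issue.
Joris's share (£132,000) is divided into 3 shares of £44,000: Efua, Mireille, and Tamsin each take £44,000.

Mireille receives £44,000.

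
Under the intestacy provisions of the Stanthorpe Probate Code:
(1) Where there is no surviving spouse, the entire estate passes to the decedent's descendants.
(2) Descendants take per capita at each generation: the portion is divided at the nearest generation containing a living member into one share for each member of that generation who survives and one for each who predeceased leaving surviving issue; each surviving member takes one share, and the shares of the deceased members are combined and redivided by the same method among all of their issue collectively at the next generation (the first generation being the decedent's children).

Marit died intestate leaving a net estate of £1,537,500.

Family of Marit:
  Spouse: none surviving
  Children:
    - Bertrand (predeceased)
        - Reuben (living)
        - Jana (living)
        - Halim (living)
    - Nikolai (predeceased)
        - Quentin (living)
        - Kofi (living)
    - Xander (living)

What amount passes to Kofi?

Kofi receives £205,000.

The entire £1,537,500 passes to the descendants.
That amount (£1,537,500) is divided at the children's generation into 3 shares of £512,500. Xander takes £512,500. The 2 shares of the deceased (Bertrand and Nikolai) are combined into a pool of £1,025,000.
That pool (£1,025,000) is divided at the grandchildren's generation equally among Reuben, Jana, Halim, Quentin, and Kofi: £205,000 each.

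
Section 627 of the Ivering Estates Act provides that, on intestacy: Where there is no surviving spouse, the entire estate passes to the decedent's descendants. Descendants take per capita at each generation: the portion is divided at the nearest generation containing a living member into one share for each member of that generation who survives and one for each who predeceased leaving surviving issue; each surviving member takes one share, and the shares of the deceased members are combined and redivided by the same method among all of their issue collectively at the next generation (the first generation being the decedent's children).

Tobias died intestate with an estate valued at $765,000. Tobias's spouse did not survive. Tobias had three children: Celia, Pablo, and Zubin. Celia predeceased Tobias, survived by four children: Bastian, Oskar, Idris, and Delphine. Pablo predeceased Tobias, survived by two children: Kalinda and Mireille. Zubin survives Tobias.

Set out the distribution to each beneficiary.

The entire $765,000 passes to the descendants.
That amount ($765,000) is divided at the children's generation into 3 shares of $255,000. Zubin takes $255,000. The 2 shares of the deceased (Celia and Pablo) are combined into a pool of $510,000.
That pool ($510,000) is divided at the grandchildren's generation equally among Bastian, Oskar, Idris, Delphine, Kalinda, and Mireille: $85,000 each.

Bastian: $85,000; Oskar: $85,000; Idris: $85,000; Delphine: $85,000; Kalinda: $85,000; Mireille: $85,000; Zubin: $255,000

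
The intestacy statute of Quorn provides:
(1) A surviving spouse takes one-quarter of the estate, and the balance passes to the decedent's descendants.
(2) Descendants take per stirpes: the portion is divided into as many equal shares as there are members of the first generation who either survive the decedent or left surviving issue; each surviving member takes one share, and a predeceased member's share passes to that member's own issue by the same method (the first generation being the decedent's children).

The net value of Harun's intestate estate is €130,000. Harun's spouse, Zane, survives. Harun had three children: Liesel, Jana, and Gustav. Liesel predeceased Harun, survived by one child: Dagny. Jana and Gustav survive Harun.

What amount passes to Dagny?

Zane takes one-quarter of €130,000 = €32,500. The remaining €97,500 passes to the descendants.
The descendants' portion (€97,500) is divided into 3 shares of €32,500: Jana and Gustav each take €32,500; Liesel's €32,500 share passes to Liesel's issue.
Liesel's share (€32,500) passes entirely to Dagny.

Dagny receives €32,500.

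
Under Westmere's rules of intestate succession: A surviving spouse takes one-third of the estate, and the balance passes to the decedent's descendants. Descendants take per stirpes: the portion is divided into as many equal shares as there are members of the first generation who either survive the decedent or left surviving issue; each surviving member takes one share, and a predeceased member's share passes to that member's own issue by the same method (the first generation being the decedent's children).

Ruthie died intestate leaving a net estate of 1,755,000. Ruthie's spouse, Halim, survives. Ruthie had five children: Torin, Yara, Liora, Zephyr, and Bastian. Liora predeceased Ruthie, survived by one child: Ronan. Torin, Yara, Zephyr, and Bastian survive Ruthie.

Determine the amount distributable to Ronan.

Ronan receives 234,000.

Halim takes one-third of 1,755,000 = 585,000. The remaining 1,170,000 passes to the descendants.
The descendants' portion (1,170,000) is divided into 5 shares of 234,000: Torin, Yara, Zephyr, and Bastian each take 234,000; Liora's 234,000 share passes to Liora's issue.
Liora's share (234,000) passes entirely to Ronan.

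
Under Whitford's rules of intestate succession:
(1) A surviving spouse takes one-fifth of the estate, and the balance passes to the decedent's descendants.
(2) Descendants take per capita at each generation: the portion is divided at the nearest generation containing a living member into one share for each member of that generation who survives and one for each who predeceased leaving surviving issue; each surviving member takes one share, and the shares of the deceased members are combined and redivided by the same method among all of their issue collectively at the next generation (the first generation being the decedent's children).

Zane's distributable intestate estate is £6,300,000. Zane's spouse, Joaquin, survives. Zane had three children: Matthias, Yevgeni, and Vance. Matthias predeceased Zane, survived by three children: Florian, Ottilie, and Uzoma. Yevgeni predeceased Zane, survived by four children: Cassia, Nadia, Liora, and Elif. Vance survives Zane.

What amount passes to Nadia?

Joaquin takes one-fifth of £6,300,000 = £1,260,000. The remaining £5,040,000 passes to the descendants.
The descendants' portion (£5,040,000) is divided at the children's generation into 3 shares of £1,680,000. Vance takes £1,680,000. The 2 shares of the deceased (Matthias and Yevgeni) are combined into a pool of £3,360,000.
That pool (£3,360,000) is divided at the grandchildren's generation equally among Florian, Ottilie, Uzoma, Cassia, Nadia, Liora, and Elif: £480,000 each.

Nadia receives £480,000.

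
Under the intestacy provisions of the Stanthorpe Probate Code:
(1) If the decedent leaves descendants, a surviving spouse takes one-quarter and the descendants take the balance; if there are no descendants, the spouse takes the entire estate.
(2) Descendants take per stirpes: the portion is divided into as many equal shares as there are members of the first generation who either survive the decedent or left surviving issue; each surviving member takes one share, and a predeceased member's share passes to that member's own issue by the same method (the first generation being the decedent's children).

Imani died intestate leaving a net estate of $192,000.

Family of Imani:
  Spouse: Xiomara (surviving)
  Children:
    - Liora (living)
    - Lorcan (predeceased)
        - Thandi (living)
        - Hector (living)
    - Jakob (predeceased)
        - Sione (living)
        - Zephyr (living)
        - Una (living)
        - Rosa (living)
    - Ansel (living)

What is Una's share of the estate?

Una receives $9,000.

Xiomara takes one-quarter of $192,000 = $48,000. The remaining $144,000 passes to the descendants.
The descendants' portion ($144,000) is divided into 4 shares of $36,000: Liora and Ansel each take $36,000; Lorcan's $36,000 share passes to Lorcan's issue; Jakob's $36,000 share passes to Jakob's issue.
Lorcan's share ($36,000) is divided into 2 shares of $18,000: Thandi and Hector each take $18,000.
Jakob's share ($36,000) is divided into 4 shares of $9,000: Sione, Zephyr, Una, and Rosa each take $9,000.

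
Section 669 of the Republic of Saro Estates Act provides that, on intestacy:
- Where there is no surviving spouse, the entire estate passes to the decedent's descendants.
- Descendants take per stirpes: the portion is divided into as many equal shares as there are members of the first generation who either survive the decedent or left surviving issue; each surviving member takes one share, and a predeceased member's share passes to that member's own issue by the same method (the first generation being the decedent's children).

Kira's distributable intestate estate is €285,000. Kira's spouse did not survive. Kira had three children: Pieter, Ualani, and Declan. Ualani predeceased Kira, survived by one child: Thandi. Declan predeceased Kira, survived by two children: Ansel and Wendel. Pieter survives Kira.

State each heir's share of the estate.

Pieter: €95,000; Thandi: €95,000; Ansel: €47,500; Wendel: €47,500

The entire €285,000 passes to the descendants.
That amount (€285,000) is divided into 3 shares of €95,000: Pieter takes €95,000; Ualani's €95,000 share passes to Ualani's issue; Declan's €95,000 share passes to Declan's issue.
Ualani's share (€95,000) passes entirely to Thandi.
Declan's share (€95,000) is divided into 2 shares of €47,500: Ansel and Wendel each take €47,500.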